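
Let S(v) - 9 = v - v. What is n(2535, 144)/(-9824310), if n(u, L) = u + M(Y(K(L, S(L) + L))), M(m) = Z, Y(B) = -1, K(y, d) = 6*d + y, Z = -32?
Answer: -2503/9824310 ≈ -0.00025478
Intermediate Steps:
S(v) = 9 (S(v) = 9 + (v - v) = 9 + 0 = 9)
K(y, d) = y + 6*d
M(m) = -32
n(u, L) = -32 + u (n(u, L) = u - 32 = -32 + u)
n(2535, 144)/(-9824310) = (-32 + 2535)/(-9824310) = 2503*(-1/9824310) = -2503/9824310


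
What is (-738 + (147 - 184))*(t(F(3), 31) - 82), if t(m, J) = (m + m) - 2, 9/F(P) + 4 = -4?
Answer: 267375/4 ≈ 66844.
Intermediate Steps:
F(P) = -9/8 (F(P) = 9/(-4 - 4) = 9/(-8) = 9*(-1/8) = -9/8)
t(m, J) = -2 + 2*m (t(m, J) = 2*m - 2 = -2 + 2*m)
(-738 + (147 - 184))*(t(F(3), 31) - 82) = (-738 + (147 - 184))*((-2 + 2*(-9/8)) - 82) = (-738 - 37)*((-2 - 9/4) - 82) = -775*(-17/4 - 82) = -775*(-345/4) = 267375/4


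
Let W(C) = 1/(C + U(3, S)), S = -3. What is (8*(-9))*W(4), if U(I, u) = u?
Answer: -72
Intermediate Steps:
W(C) = 1/(-3 + C) (W(C) = 1/(C - 3) = 1/(-3 + C))
(8*(-9))*W(4) = (8*(-9))/(-3 + 4) = -72/1 = -72*1 = -72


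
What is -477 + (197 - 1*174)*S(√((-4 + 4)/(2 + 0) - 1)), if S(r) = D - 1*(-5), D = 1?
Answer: -339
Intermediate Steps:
S(r) = 6 (S(r) = 1 - 1*(-5) = 1 + 5 = 6)
-477 + (197 - 1*174)*S(√((-4 + 4)/(2 + 0) - 1)) = -477 + (197 - 1*174)*6 = -477 + (197 - 174)*6 = -477 + 23*6 = -477 + 138 = -339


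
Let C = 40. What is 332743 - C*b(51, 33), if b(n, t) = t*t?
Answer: 289183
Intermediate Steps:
b(n, t) = t**2
332743 - C*b(51, 33) = 332743 - 40*33**2 = 332743 - 40*1089 = 332743 - 1*43560 = 332743 - 43560 = 289183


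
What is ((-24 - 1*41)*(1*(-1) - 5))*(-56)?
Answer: -21840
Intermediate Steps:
((-24 - 1*41)*(1*(-1) - 5))*(-56) = ((-24 - 41)*(-1 - 5))*(-56) = -65*(-6)*(-56) = 390*(-56) = -21840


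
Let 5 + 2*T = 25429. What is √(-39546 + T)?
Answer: I*√26834 ≈ 163.81*I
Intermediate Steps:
T = 12712 (T = -5/2 + (½)*25429 = -5/2 + 25429/2 = 12712)
√(-39546 + T) = √(-39546 + 12712) = √(-26834) = I*√26834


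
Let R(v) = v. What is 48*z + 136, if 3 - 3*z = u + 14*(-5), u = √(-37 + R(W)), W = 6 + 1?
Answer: 1304 - 16*I*√30 ≈ 1304.0 - 87.636*I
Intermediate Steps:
W = 7
u = I*√30 (u = √(-37 + 7) = √(-30) = I*√30 ≈ 5.4772*I)
z = 73/3 - I*√30/3 (z = 1 - (I*√30 + 14*(-5))/3 = 1 - (I*√30 - 70)/3 = 1 - (-70 + I*√30)/3 = 1 + (70/3 - I*√30/3) = 73/3 - I*√30/3 ≈ 24.333 - 1.8257*I)
48*z + 136 = 48*(73/3 - I*√30/3) + 136 = (1168 - 16*I*√30) + 136 = 1304 - 16*I*√30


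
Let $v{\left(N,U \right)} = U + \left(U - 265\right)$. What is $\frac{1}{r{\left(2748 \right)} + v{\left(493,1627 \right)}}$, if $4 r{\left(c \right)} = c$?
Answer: $\frac{1}{3676} \approx 0.00027203$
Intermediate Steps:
$r{\left(c \right)} = \frac{c}{4}$
$v{\left(N,U \right)} = -265 + 2 U$ ($v{\left(N,U \right)} = U + \left(U - 265\right) = U + \left(-265 + U\right) = -265 + 2 U$)
$\frac{1}{r{\left(2748 \right)} + v{\left(493,1627 \right)}} = \frac{1}{\frac{1}{4} \cdot 2748 + \left(-265 + 2 \cdot 1627\right)} = \frac{1}{687 + \left(-265 + 3254\right)} = \frac{1}{687 + 2989} = \frac{1}{3676}$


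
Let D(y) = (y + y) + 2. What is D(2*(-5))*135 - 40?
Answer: -2470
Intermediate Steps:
D(y) = 2 + 2*y (D(y) = 2*y + 2 = 2 + 2*y)
D(2*(-5))*135 - 40 = (2 + 2*(2*(-5)))*135 - 40 = (2 + 2*(-10))*135 - 40 = (2 - 20)*135 - 40 = -18*135 - 40 = -2430 - 40 = -2470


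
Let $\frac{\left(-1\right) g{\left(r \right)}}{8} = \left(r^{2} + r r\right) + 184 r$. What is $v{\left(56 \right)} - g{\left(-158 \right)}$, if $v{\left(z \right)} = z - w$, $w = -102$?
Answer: $167006$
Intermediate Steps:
$v{\left(z \right)} = 102 + z$ ($v{\left(z \right)} = z - -102 = z + 102 = 102 + z$)
$g{\left(r \right)} = - 1472 r - 16 r^{2}$ ($g{\left(r \right)} = - 8 \left(\left(r^{2} + r r\right) + 184 r\right) = - 8 \left(\left(r^{2} + r^{2}\right) + 184 r\right) = - 8 \left(2 r^{2} + 184 r\right) = - 1472 r - 16 r^{2}$)
$v{\left(56 \right)} - g{\left(-158 \right)} = \left(102 + 56\right) - \left(-16\right) \left(-158\right) \left(92 - 158\right) = 158 - \left(-16\right) \left(-158\right) \left(-66\right) = 158 - -166848 = 158 + 166848 = 167006$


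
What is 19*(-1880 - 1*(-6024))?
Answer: 78736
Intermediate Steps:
19*(-1880 - 1*(-6024)) = 19*(-1880 + 6024) = 19*4144 = 78736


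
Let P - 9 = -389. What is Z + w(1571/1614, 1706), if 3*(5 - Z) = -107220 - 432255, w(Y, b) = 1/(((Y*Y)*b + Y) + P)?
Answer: 144903195961199/805778765 ≈ 1.7983e+5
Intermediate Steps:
P = -380 (P = 9 - 389 = -380)
w(Y, b) = 1/(-380 + Y + b*Y²) (w(Y, b) = 1/(((Y*Y)*b + Y) - 380) = 1/((Y²*b + Y) - 380) = 1/((b*Y² + Y) - 380) = 1/((Y + b*Y²) - 380) = 1/(-380 + Y + b*Y²))
Z = 179830 (Z = 5 - (-107220 - 432255)/3 = 5 - ⅓*(-539475) = 5 + 179825 = 179830)
Z + w(1571/1614, 1706) = 179830 + 1/(-380 + 1571/1614 + 1706*(1571/1614)²) = 179830 + 1/(-380 + 1571/1614 + 1706*(2468041/2604996)) = 179830 + 1/(-380 + 1571/1614 + 2105238973/1302498) = 179830 + 1/(805778765/651249) = 179830 + 651249/805778765 = 144903195961199/805778765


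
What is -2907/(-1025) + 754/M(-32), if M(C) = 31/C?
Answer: -24641083/31775 ≈ -775.49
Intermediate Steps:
-2907/(-1025) + 754/M(-32) = -2907/(-1025) + 754/((31/(-32))) = -2907*(-1/1025) + 754/((31*(-1/32))) = 2907/1025 + 754/(-31/32) = 2907/1025 + 754*(-32/31) = 2907/1025 - 24128/31 = -24641083/31775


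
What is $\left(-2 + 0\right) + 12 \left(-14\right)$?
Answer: $-170$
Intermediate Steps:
$\left(-2 + 0\right) + 12 \left(-14\right) = -2 - 168 = -170$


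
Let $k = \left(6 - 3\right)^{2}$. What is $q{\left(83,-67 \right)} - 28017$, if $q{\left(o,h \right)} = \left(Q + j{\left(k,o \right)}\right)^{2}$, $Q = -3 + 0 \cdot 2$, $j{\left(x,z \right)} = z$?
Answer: $-21617$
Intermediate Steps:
$k = 9$ ($k = 3^{2} = 9$)
$Q = -3$ ($Q = -3 + 0 = -3$)
$q{\left(o,h \right)} = \left(-3 + o\right)^{2}$
$q{\left(83,-67 \right)} - 28017 = \left(-3 + 83\right)^{2} - 28017 = 80^{2} - 28017 = 6400 - 28017 = -21617$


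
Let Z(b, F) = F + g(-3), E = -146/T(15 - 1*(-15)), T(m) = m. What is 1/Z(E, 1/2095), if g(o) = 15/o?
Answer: -2095/10474 ≈ -0.20002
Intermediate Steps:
E = -73/15 (E = -146/(15 - 1*(-15)) = -146/(15 + 15) = -146/30 = -146*1/30 = -73/15 ≈ -4.8667)
Z(b, F) = -5 + F (Z(b, F) = F + 15/(-3) = F + 15*(-⅓) = F - 5 = -5 + F)
1/Z(E, 1/2095) = 1/(-5 + 1/2095) = 1/(-10474/2095) = -2095/10474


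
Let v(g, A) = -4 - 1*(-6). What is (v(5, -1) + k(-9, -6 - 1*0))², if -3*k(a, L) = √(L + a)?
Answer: (6 - I*√15)²/9 ≈ 2.3333 - 5.164*I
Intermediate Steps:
v(g, A) = 2 (v(g, A) = -4 + 6 = 2)
k(a, L) = -√(L + a)/3
(v(5, -1) + k(-9, -6 - 1*0))² = (2 - √((-6 - 1*0) - 9)/3)² = (2 - √((-6 + 0) - 9)/3)² = (2 - √(-6 - 9)/3)² = (2 - I*√15/3)²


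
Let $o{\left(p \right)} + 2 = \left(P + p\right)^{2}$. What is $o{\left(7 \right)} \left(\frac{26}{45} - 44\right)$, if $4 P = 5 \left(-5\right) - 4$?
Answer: $\frac{30287}{360} \approx 84.131$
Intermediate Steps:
$P = - \frac{29}{4}$ ($P = \frac{5 \left(-5\right) - 4}{4} = \frac{-25 - 4}{4} = \frac{1}{4} \left(-29\right) = - \frac{29}{4} \approx -7.25$)
$o{\left(p \right)} = -2 + \left(- \frac{29}{4} + p\right)^{2}$
$o{\left(7 \right)} \left(\frac{26}{45} - 44\right) = \left(-2 + \frac{\left(-29 + 4 \cdot 7\right)^{2}}{16}\right) \left(\frac{26}{45} - 44\right) = \left(-2 + \frac{\left(-29 + 28\right)^{2}}{16}\right) \left(26 \cdot \frac{1}{45} - 44\right) = \left(-2 + \frac{\left(-1\right)^{2}}{16}\right) \left(\frac{26}{45} - 44\right) = \left(-2 + \frac{1}{16} \cdot 1\right) \left(- \frac{1954}{45}\right) = \left(-2 + \frac{1}{16}\right) \left(- \frac{1954}{45}\right) = \left(- \frac{31}{16}\right) \left(- \frac{1954}{45}\right) = \frac{30287}{360}$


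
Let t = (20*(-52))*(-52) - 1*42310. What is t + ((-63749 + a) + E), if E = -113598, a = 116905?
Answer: -48672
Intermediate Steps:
t = 11770 (t = -1040*(-52) - 42310 = 54080 - 42310 = 11770)
t + ((-63749 + a) + E) = 11770 + ((-63749 + 116905) - 113598) = 11770 + (53156 - 113598) = 11770 - 60442 = -48672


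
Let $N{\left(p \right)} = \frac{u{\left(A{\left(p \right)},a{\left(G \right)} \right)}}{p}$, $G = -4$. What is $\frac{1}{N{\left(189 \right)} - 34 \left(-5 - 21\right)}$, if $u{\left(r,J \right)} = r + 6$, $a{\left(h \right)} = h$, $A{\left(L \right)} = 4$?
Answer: $\frac{189}{167086} \approx 0.0011312$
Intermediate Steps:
$u{\left(r,J \right)} = 6 + r$
$N{\left(p \right)} = \frac{10}{p}$ ($N{\left(p \right)} = \frac{6 + 4}{p} = \frac{10}{p}$)
$\frac{1}{N{\left(189 \right)} - 34 \left(-5 - 21\right)} = \frac{1}{\frac{10}{189} - 34 \left(-5 - 21\right)} = \frac{1}{10 \cdot \frac{1}{189} - -884} = \frac{1}{\frac{10}{189} + 884} = \frac{1}{\frac{167086}{189}} = \frac{189}{167086}$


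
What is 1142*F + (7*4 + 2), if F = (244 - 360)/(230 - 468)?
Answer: 69806/119 ≈ 586.61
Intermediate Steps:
F = 58/119 (F = -116/(-238) = -116*(-1/238) = 58/119 ≈ 0.48739)
1142*F + (7*4 + 2) = 1142*(58/119) + (7*4 + 2) = 66236/119 + (28 + 2) = 66236/119 + 30 = 69806/119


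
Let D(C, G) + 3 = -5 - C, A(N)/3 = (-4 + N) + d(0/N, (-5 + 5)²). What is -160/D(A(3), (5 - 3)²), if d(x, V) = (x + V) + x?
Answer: 32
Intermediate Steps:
d(x, V) = V + 2*x (d(x, V) = (V + x) + x = V + 2*x)
A(N) = -12 + 3*N (A(N) = 3*((-4 + N) + ((-5 + 5)² + 2*(0/N))) = 3*((-4 + N) + (0² + 2*0)) = 3*((-4 + N) + (0 + 0)) = 3*((-4 + N) + 0) = 3*(-4 + N) = -12 + 3*N)
D(C, G) = -8 - C (D(C, G) = -3 + (-5 - C) = -8 - C)
-160/D(A(3), (5 - 3)²) = -160/(-8 - (-12 + 3*3)) = -160/(-8 - (-12 + 9)) = -160/(-8 - 1*(-3)) = -160/(-8 + 3) = -160/(-5) = -160*(-⅕) = 32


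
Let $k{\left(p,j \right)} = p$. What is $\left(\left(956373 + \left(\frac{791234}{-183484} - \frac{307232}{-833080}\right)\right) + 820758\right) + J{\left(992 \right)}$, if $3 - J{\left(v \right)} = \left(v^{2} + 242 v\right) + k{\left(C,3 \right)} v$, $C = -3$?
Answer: $\frac{5311565924246413}{9553553170} \approx 5.5598 \cdot 10^{5}$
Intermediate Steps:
$J{\left(v \right)} = 3 - v^{2} - 239 v$ ($J{\left(v \right)} = 3 - \left(\left(v^{2} + 242 v\right) - 3 v\right) = 3 - \left(v^{2} + 239 v\right) = 3 - v^{2} - 239 v$)
$\left(\left(956373 + \left(\frac{791234}{-183484} - \frac{307232}{-833080}\right)\right) + 820758\right) + J{\left(992 \right)} = \left(\left(956373 + \left(\frac{791234}{-183484} - \frac{307232}{-833080}\right)\right) + 820758\right) - 1221149 = \left(\left(956373 + \left(791234 \left(- \frac{1}{183484}\right) - - \frac{38404}{104135}\right)\right) + 820758\right) - 1221149 = \left(\left(956373 + \left(- \frac{395617}{91742} + \frac{38404}{104135}\right)\right) + 820758\right) - 1221149 = \left(\left(956373 - \frac{37674316527}{9553553170}\right) + 820758\right) - 1221149 = \left(\frac{9136722631535883}{9553553170} + 820758\right) - 1221149 = \frac{16977877824238743}{9553553170} - 1221149 = \frac{5311565924246413}{9553553170}$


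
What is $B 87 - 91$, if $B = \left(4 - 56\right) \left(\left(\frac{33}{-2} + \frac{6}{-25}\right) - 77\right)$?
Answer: $\frac{10599719}{25} \approx 4.2399 \cdot 10^{5}$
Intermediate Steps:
$B = \frac{121862}{25}$ ($B = - 52 \left(\left(33 \left(- \frac{1}{2}\right) + 6 \left(- \frac{1}{25}\right)\right) - 77\right) = - 52 \left(\left(- \frac{33}{2} - \frac{6}{25}\right) - 77\right) = - 52 \left(- \frac{837}{50} - 77\right) = \left(-52\right) \left(- \frac{4687}{50}\right) = \frac{121862}{25} \approx 4874.5$)
$B 87 - 91 = \frac{121862}{25} \cdot 87 - 91 = \frac{10601994}{25} - 91 = \frac{10599719}{25}$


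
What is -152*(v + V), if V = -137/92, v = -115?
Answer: 407246/23 ≈ 17706.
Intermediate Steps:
V = -137/92 (V = -137*1/92 = -137/92 ≈ -1.4891)
-152*(v + V) = -152*(-115 - 137/92) = -152*(-10717/92) = 407246/23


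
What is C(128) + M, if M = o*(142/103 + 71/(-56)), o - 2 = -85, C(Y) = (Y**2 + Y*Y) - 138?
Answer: 188156803/5768 ≈ 32621.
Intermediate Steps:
C(Y) = -138 + 2*Y**2 (C(Y) = (Y**2 + Y**2) - 138 = 2*Y**2 - 138 = -138 + 2*Y**2)
o = -83 (o = 2 - 85 = -83)
M = -53037/5768 (M = -83*(142/103 + 71/(-56)) = -83*(142*(1/103) + 71*(-1/56)) = -83*(142/103 - 71/56) = -83*639/5768 = -53037/5768 ≈ -9.1950)
C(128) + M = (-138 + 2*128**2) - 53037/5768 = (-138 + 2*16384) - 53037/5768 = (-138 + 32768) - 53037/5768 = 32630 - 53037/5768 = 188156803/5768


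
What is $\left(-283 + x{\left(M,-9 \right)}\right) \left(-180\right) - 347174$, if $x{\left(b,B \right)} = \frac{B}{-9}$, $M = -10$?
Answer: $-296414$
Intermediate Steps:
$x{\left(b,B \right)} = - \frac{B}{9}$ ($x{\left(b,B \right)} = B \left(- \frac{1}{9}\right) = - \frac{B}{9}$)
$\left(-283 + x{\left(M,-9 \right)}\right) \left(-180\right) - 347174 = \left(-283 - -1\right) \left(-180\right) - 347174 = \left(-283 + 1\right) \left(-180\right) - 347174 = \left(-282\right) \left(-180\right) - 347174 = 50760 - 347174 = -296414$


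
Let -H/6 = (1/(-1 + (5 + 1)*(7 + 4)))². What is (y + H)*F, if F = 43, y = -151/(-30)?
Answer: 5485037/25350 ≈ 216.37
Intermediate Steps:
H = -6/4225 (H = -6/(-1 + (5 + 1)*(7 + 4))² = -6/(-1 + 6*11)² = -6/(-1 + 66)² = -6*(1/65)² = -6*1/4225 = -6/4225 ≈ -0.0014201)
y = 151/30 (y = -151*(-1/30) = 151/30 ≈ 5.0333)
(y + H)*F = (151/30 - 6/4225)*43 = (127559/25350)*43 = 5485037/25350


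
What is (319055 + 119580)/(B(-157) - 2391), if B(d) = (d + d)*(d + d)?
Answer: 87727/19241 ≈ 4.5594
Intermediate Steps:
B(d) = 4*d² (B(d) = (2*d)*(2*d) = 4*d²)
(319055 + 119580)/(B(-157) - 2391) = (319055 + 119580)/(4*(-157)² - 2391) = 438635/(4*24649 - 2391) = 438635/(98596 - 2391) = 438635/96205 = 438635*(1/96205) = 87727/19241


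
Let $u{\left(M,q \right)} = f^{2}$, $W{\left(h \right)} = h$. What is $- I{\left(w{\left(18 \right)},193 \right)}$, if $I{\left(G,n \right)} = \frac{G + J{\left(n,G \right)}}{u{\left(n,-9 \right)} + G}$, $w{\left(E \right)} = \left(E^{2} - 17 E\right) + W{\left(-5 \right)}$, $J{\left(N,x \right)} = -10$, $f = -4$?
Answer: $- \frac{3}{29} \approx -0.10345$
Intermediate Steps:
$w{\left(E \right)} = -5 + E^{2} - 17 E$ ($w{\left(E \right)} = \left(E^{2} - 17 E\right) - 5 = -5 + E^{2} - 17 E$)
$u{\left(M,q \right)} = 16$ ($u{\left(M,q \right)} = \left(-4\right)^{2} = 16$)
$I{\left(G,n \right)} = \frac{-10 + G}{16 + G}$ ($I{\left(G,n \right)} = \frac{G - 10}{16 + G} = \frac{-10 + G}{16 + G}$)
$- I{\left(w{\left(18 \right)},193 \right)} = - \frac{-10 - \left(311 - 324\right)}{16 - \left(311 - 324\right)} = - \frac{-10 - -13}{16 - -13} = - \frac{-10 + 13}{16 + 13} = - \frac{3}{29}$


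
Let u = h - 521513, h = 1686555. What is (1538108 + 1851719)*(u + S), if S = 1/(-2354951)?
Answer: 9300386384059621207/2354951 ≈ 3.9493e+12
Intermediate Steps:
S = -1/2354951 ≈ -4.2464e-7
u = 1165042 (u = 1686555 - 521513 = 1165042)
(1538108 + 1851719)*(u + S) = (1538108 + 1851719)*(1165042 - 1/2354951) = 3389827*(2743616822941/2354951) = 9300386384059621207/2354951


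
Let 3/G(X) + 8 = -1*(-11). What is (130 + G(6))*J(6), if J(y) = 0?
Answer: 0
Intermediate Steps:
G(X) = 1 (G(X) = 3/(-8 - 1*(-11)) = 3/(-8 + 11) = 3/3 = 3*(1/3) = 1)
(130 + G(6))*J(6) = (130 + 1)*0 = 131*0 = 0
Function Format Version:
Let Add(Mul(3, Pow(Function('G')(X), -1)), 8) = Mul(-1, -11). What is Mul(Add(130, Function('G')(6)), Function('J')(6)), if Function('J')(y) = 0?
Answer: 0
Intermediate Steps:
Function('G')(X) = 1 (Function('G')(X) = Mul(3, Pow(Add(-8, Mul(-1, -11)), -1)) = Mul(3, Pow(Add(-8, 11), -1)) = Mul(3, Pow(3, -1)) = Mul(3, Rational(1, 3)) = 1)
Mul(Add(130, Function('G')(6)), Function('J')(6)) = Mul(Add(130, 1), 0) = Mul(131, 0) = 0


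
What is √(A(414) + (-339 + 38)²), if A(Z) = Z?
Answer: √91015 ≈ 301.69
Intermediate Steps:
√(A(414) + (-339 + 38)²) = √(414 + (-339 + 38)²) = √(414 + (-301)²) = √(414 + 90601) = √91015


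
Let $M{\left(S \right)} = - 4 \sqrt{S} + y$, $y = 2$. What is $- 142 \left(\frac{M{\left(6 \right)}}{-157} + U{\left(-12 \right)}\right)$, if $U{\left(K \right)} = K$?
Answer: $\frac{267812}{157} - \frac{568 \sqrt{6}}{157} \approx 1696.9$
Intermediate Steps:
$M{\left(S \right)} = 2 - 4 \sqrt{S}$ ($M{\left(S \right)} = - 4 \sqrt{S} + 2 = 2 - 4 \sqrt{S}$)
$- 142 \left(\frac{M{\left(6 \right)}}{-157} + U{\left(-12 \right)}\right) = - 142 \left(\frac{2 - 4 \sqrt{6}}{-157} - 12\right) = - 142 \left(\left(2 - 4 \sqrt{6}\right) \left(- \frac{1}{157}\right) - 12\right) = - 142 \left(\left(- \frac{2}{157} + \frac{4 \sqrt{6}}{157}\right) - 12\right) = - 142 \left(- \frac{1886}{157} + \frac{4 \sqrt{6}}{157}\right) = \frac{267812}{157} - \frac{568 \sqrt{6}}{157}$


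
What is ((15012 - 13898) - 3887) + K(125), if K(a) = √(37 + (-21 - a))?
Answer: -2773 + I*√109 ≈ -2773.0 + 10.44*I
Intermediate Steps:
K(a) = √(16 - a)
((15012 - 13898) - 3887) + K(125) = ((15012 - 13898) - 3887) + √(16 - 1*125) = (1114 - 3887) + √(16 - 125) = -2773 + √(-109) = -2773 + I*√109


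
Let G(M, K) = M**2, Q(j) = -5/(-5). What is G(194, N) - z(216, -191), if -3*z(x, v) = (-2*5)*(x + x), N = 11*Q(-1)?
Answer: 36196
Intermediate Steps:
Q(j) = 1 (Q(j) = -5*(-1/5) = 1)
N = 11 (N = 11*1 = 11)
z(x, v) = 20*x/3 (z(x, v) = -(-2*5)*(x + x)/3 = -(-10)*2*x/3 = -(-20)*x/3 = 20*x/3)
G(194, N) - z(216, -191) = 194**2 - 20*216/3 = 37636 - 1*1440 = 37636 - 1440 = 36196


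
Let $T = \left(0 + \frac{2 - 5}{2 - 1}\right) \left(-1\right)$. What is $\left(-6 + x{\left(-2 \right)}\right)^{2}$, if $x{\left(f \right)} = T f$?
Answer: $144$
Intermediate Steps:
$T = 3$ ($T = \left(0 - \frac{3}{1}\right) \left(-1\right) = \left(0 - 3\right) \left(-1\right) = \left(-3\right) \left(-1\right) = 3$)
$x{\left(f \right)} = 3 f$
$\left(-6 + x{\left(-2 \right)}\right)^{2} = \left(-6 + 3 \left(-2\right)\right)^{2} = \left(-6 - 6\right)^{2} = \left(-12\right)^{2} = 144$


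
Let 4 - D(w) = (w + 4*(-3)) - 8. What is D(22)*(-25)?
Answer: -50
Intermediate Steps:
D(w) = 24 - w (D(w) = 4 - ((w + 4*(-3)) - 8) = 4 - ((w - 12) - 8) = 4 - ((-12 + w) - 8) = 4 - (-20 + w) = 4 + (20 - w) = 24 - w)
D(22)*(-25) = (24 - 1*22)*(-25) = (24 - 22)*(-25) = 2*(-25) = -50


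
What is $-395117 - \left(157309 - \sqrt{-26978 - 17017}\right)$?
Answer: $-552426 + i \sqrt{43995} \approx -5.5243 \cdot 10^{5} + 209.75 i$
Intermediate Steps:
$-395117 - \left(157309 - \sqrt{-26978 - 17017}\right) = -395117 - \left(157309 - \sqrt{-43995}\right) = -395117 - \left(157309 - i \sqrt{43995}\right) = -552426 + i \sqrt{43995}$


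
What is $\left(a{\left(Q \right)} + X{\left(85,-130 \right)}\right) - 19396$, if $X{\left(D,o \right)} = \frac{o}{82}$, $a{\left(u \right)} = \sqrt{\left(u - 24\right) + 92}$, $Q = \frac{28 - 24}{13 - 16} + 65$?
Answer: $- \frac{795301}{41} + \frac{\sqrt{1185}}{3} \approx -19386.0$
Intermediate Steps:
$Q = \frac{191}{3}$ ($Q = \frac{4}{-3} + 65 = 4 \left(- \frac{1}{3}\right) + 65 = - \frac{4}{3} + 65 = \frac{191}{3} \approx 63.667$)
$a{\left(u \right)} = \sqrt{68 + u}$ ($a{\left(u \right)} = \sqrt{\left(-24 + u\right) + 92} = \sqrt{68 + u}$)
$X{\left(D,o \right)} = \frac{o}{82}$ ($X{\left(D,o \right)} = o \frac{1}{82} = \frac{o}{82}$)
$\left(a{\left(Q \right)} + X{\left(85,-130 \right)}\right) - 19396 = \left(\sqrt{68 + \frac{191}{3}} + \frac{1}{82} \left(-130\right)\right) - 19396 = \left(\sqrt{\frac{395}{3}} - \frac{65}{41}\right) - 19396 = \left(\frac{\sqrt{1185}}{3} - \frac{65}{41}\right) - 19396 = \left(- \frac{65}{41} + \frac{\sqrt{1185}}{3}\right) - 19396 = - \frac{795301}{41} + \frac{\sqrt{1185}}{3}$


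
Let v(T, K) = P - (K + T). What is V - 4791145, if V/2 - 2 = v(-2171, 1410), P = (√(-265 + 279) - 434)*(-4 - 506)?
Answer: -4346939 - 1020*√14 ≈ -4.3508e+6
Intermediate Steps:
P = 221340 - 510*√14 (P = (√14 - 434)*(-510) = (-434 + √14)*(-510) = 221340 - 510*√14 ≈ 2.1943e+5)
v(T, K) = 221340 - K - T - 510*√14 (v(T, K) = (221340 - 510*√14) - (K + T) = (221340 - 510*√14) + (-K - T) = 221340 - K - T - 510*√14)
V = 444206 - 1020*√14 (V = 4 + 2*(221340 - 1*1410 - 1*(-2171) - 510*√14) = 4 + 2*(221340 - 1410 + 2171 - 510*√14) = 4 + 2*(222101 - 510*√14) = 4 + (444202 - 1020*√14) = 444206 - 1020*√14 ≈ 4.4039e+5)
V - 4791145 = (444206 - 1020*√14) - 4791145 = -4346939 - 1020*√14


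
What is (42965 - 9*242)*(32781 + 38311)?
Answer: 2899629404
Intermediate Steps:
(42965 - 9*242)*(32781 + 38311) = (42965 - 2178)*71092 = 40787*71092 = 2899629404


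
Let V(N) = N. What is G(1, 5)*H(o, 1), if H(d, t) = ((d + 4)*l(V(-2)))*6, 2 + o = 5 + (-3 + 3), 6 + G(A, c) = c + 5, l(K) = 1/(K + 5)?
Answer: 56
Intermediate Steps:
l(K) = 1/(5 + K)
G(A, c) = -1 + c (G(A, c) = -6 + (c + 5) = -6 + (5 + c) = -1 + c)
o = 3 (o = -2 + (5 + (-3 + 3)) = -2 + (5 + 0) = -2 + 5 = 3)
H(d, t) = 8 + 2*d (H(d, t) = ((d + 4)/(5 - 2))*6 = ((4 + d)/3)*6 = ((4 + d)*(⅓))*6 = (4/3 + d/3)*6 = 8 + 2*d)
G(1, 5)*H(o, 1) = (-1 + 5)*(8 + 2*3) = 4*(8 + 6) = 4*14 = 56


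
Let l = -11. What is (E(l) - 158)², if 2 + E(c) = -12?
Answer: 29584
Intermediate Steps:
E(c) = -14 (E(c) = -2 - 12 = -14)
(E(l) - 158)² = (-14 - 158)² = (-172)² = 29584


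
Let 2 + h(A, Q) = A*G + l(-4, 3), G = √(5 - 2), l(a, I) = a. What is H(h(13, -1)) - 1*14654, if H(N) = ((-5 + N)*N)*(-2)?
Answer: -15800 + 442*√3 ≈ -15034.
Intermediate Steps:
G = √3 ≈ 1.7320
h(A, Q) = -6 + A*√3 (h(A, Q) = -2 + (A*√3 - 4) = -2 + (-4 + A*√3) = -6 + A*√3)
H(N) = -2*N*(-5 + N) (H(N) = (N*(-5 + N))*(-2) = -2*N*(-5 + N))
H(h(13, -1)) - 1*14654 = 2*(-6 + 13*√3)*(5 - (-6 + 13*√3)) - 1*14654 = 2*(-6 + 13*√3)*(5 + (6 - 13*√3)) - 14654 = 2*(-6 + 13*√3)*(11 - 13*√3) - 14654 = -14654 + 2*(-6 + 13*√3)*(11 - 13*√3)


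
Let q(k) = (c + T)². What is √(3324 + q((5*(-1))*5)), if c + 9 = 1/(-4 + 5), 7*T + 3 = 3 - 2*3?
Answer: 8*√2605/7 ≈ 58.331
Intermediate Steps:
T = -6/7 (T = -3/7 + (3 - 2*3)/7 = -3/7 + (3 - 6)/7 = -3/7 + (⅐)*(-3) = -3/7 - 3/7 = -6/7 ≈ -0.85714)
c = -8 (c = -9 + 1/(-4 + 5) = -9 + 1/1 = -9 + 1 = -8)
q(k) = 3844/49 (q(k) = (-8 - 6/7)² = (-62/7)² = 3844/49)
√(3324 + q((5*(-1))*5)) = √(3324 + 3844/49) = √(166720/49) = 8*√2605/7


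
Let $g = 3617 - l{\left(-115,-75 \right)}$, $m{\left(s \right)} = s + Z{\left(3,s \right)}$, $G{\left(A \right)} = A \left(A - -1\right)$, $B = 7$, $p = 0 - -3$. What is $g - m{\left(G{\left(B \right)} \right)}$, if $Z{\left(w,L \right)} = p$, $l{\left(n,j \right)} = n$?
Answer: $3673$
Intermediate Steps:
$p = 3$ ($p = 0 + 3 = 3$)
$Z{\left(w,L \right)} = 3$
$G{\left(A \right)} = A \left(1 + A\right)$ ($G{\left(A \right)} = A \left(A + 1\right) = A \left(1 + A\right)$)
$m{\left(s \right)} = 3 + s$ ($m{\left(s \right)} = s + 3 = 3 + s$)
$g = 3732$ ($g = 3617 - -115 = 3617 + 115 = 3732$)
$g - m{\left(G{\left(B \right)} \right)} = 3732 - \left(3 + 7 \left(1 + 7\right)\right) = 3732 - \left(3 + 7 \cdot 8\right) = 3732 - \left(3 + 56\right) = 3732 - 59 = 3673$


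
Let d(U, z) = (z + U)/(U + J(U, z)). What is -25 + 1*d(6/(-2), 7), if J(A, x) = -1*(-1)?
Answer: -27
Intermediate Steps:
J(A, x) = 1
d(U, z) = (U + z)/(1 + U) (d(U, z) = (z + U)/(U + 1) = (U + z)/(1 + U))
-25 + 1*d(6/(-2), 7) = -25 + 1*((6/(-2) + 7)/(1 + 6/(-2))) = -25 + 1*((6*(-½) + 7)/(1 + 6*(-½))) = -25 + 1*((-3 + 7)/(1 - 3)) = -25 + 1*(4/(-2)) = -25 + 1*(-½*4) = -25 + 1*(-2) = -25 - 2 = -27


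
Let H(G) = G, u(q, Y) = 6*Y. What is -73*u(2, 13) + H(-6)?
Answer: -5700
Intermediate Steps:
-73*u(2, 13) + H(-6) = -438*13 - 6 = -73*78 - 6 = -5694 - 6 = -5700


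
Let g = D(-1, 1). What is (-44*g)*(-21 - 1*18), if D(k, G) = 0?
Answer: 0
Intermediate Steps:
g = 0
(-44*g)*(-21 - 1*18) = (-44*0)*(-21 - 1*18) = 0*(-21 - 18) = 0*(-39) = 0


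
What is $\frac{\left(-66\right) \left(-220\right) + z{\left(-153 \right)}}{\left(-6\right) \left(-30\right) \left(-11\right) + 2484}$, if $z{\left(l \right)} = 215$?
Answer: $\frac{2105}{72} \approx 29.236$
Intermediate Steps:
$\frac{\left(-66\right) \left(-220\right) + z{\left(-153 \right)}}{\left(-6\right) \left(-30\right) \left(-11\right) + 2484} = \frac{\left(-66\right) \left(-220\right) + 215}{\left(-6\right) \left(-30\right) \left(-11\right) + 2484} = \frac{14520 + 215}{180 \left(-11\right) + 2484} = \frac{14735}{-1980 + 2484} = \frac{14735}{504} = 14735 \cdot \frac{1}{504} = \frac{2105}{72}$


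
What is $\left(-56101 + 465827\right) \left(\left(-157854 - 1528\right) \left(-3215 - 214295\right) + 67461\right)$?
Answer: $14204072149729006$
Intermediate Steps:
$\left(-56101 + 465827\right) \left(\left(-157854 - 1528\right) \left(-3215 - 214295\right) + 67461\right) = 409726 \left(\left(-159382\right) \left(-217510\right) + 67461\right) = 409726 \left(34667178820 + 67461\right) = 409726 \cdot 34667246281 = 14204072149729006$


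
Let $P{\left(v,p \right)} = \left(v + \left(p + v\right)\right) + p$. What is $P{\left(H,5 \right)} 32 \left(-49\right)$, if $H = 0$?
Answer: $-15680$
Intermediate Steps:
$P{\left(v,p \right)} = 2 p + 2 v$ ($P{\left(v,p \right)} = \left(p + 2 v\right) + p = 2 p + 2 v$)
$P{\left(H,5 \right)} 32 \left(-49\right) = \left(2 \cdot 5 + 2 \cdot 0\right) 32 \left(-49\right) = \left(10 + 0\right) 32 \left(-49\right) = 10 \cdot 32 \left(-49\right) = 320 \left(-49\right) = -15680$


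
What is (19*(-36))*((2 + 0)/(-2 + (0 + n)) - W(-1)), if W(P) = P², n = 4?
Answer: 0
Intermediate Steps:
(19*(-36))*((2 + 0)/(-2 + (0 + n)) - W(-1)) = (19*(-36))*((2 + 0)/(-2 + (0 + 4)) - 1*(-1)²) = -684*(2/(-2 + 4) - 1*1) = -684*(2/2 - 1) = -684*(2*(½) - 1) = -684*(1 - 1) = -684*0 = 0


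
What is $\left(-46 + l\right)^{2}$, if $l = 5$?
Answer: $1681$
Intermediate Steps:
$\left(-46 + l\right)^{2} = \left(-46 + 5\right)^{2} = \left(-41\right)^{2} = 1681$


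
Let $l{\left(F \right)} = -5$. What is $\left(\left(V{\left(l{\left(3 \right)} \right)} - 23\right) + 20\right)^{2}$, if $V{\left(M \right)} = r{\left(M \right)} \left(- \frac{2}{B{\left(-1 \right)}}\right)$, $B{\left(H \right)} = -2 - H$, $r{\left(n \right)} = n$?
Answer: $169$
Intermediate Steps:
$V{\left(M \right)} = 2 M$ ($V{\left(M \right)} = M \left(- \frac{2}{-2 - -1}\right) = M \left(- \frac{2}{-2 + 1}\right) = M \left(- \frac{2}{-1}\right) = M \left(\left(-2\right) \left(-1\right)\right) = M 2 = 2 M$)
$\left(\left(V{\left(l{\left(3 \right)} \right)} - 23\right) + 20\right)^{2} = \left(\left(2 \left(-5\right) - 23\right) + 20\right)^{2} = \left(\left(-10 - 23\right) + 20\right)^{2} = \left(-33 + 20\right)^{2} = \left(-13\right)^{2} = 169$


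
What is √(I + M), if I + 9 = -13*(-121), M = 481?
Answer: √2045 ≈ 45.222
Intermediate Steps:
I = 1564 (I = -9 - 13*(-121) = -9 + 1573 = 1564)
√(I + M) = √(1564 + 481) = √2045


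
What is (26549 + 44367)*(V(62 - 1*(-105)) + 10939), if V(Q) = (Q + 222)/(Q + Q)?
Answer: 129564063870/167 ≈ 7.7583e+8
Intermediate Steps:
V(Q) = (222 + Q)/(2*Q) (V(Q) = (222 + Q)/((2*Q)) = (222 + Q)*(1/(2*Q)) = (222 + Q)/(2*Q))
(26549 + 44367)*(V(62 - 1*(-105)) + 10939) = (26549 + 44367)*((222 + (62 - 1*(-105)))/(2*(62 - 1*(-105))) + 10939) = 70916*((222 + (62 + 105))/(2*(62 + 105)) + 10939) = 70916*((½)*(222 + 167)/167 + 10939) = 70916*((½)*(1/167)*389 + 10939) = 70916*(389/334 + 10939) = 70916*(3654015/334) = 129564063870/167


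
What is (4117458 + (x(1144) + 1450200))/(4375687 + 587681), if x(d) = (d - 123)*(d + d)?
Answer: 3951853/2481684 ≈ 1.5924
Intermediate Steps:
x(d) = 2*d*(-123 + d) (x(d) = (-123 + d)*(2*d) = 2*d*(-123 + d))
(4117458 + (x(1144) + 1450200))/(4375687 + 587681) = (4117458 + (2*1144*(-123 + 1144) + 1450200))/(4375687 + 587681) = (4117458 + (2*1144*1021 + 1450200))/4963368 = (4117458 + (2336048 + 1450200))*(1/4963368) = (4117458 + 3786248)*(1/4963368) = 7903706*(1/4963368) = 3951853/2481684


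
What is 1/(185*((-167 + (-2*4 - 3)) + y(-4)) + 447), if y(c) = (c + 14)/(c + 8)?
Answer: -2/64041 ≈ -3.1230e-5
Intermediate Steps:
y(c) = (14 + c)/(8 + c)
1/(185*((-167 + (-2*4 - 3)) + y(-4)) + 447) = 1/(185*((-167 + (-2*4 - 3)) + (14 - 4)/(8 - 4)) + 447) = 1/(185*((-167 + (-8 - 3)) + 10/4) + 447) = 1/(185*((-167 - 11) + (¼)*10) + 447) = 1/(185*(-178 + 5/2) + 447) = 1/(185*(-351/2) + 447) = 1/(-64935/2 + 447) = 1/(-64041/2) = -2/64041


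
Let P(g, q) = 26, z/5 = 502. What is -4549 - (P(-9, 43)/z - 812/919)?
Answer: -5245559292/1153345 ≈ -4548.1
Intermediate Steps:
z = 2510 (z = 5*502 = 2510)
-4549 - (P(-9, 43)/z - 812/919) = -4549 - (26/2510 - 812/919) = -4549 - (26*(1/2510) - 812*1/919) = -4549 - (13/1255 - 812/919) = -4549 - 1*(-1007113/1153345) = -4549 + 1007113/1153345 = -5245559292/1153345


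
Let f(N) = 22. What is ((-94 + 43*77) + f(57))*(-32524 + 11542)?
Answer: -67960698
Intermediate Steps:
((-94 + 43*77) + f(57))*(-32524 + 11542) = ((-94 + 43*77) + 22)*(-32524 + 11542) = ((-94 + 3311) + 22)*(-20982) = (3217 + 22)*(-20982) = 3239*(-20982) = -67960698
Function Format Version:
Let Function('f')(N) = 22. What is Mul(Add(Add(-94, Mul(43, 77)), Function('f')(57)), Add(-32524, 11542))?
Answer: -67960698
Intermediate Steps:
Mul(Add(Add(-94, Mul(43, 77)), Function('f')(57)), Add(-32524, 11542)) = Mul(Add(Add(-94, Mul(43, 77)), 22), Add(-32524, 11542)) = Mul(Add(Add(-94, 3311), 22), -20982) = Mul(Add(3217, 22), -20982) = Mul(3239, -20982) = -67960698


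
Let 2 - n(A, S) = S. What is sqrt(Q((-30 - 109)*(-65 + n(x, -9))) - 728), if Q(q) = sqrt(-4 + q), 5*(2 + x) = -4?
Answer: sqrt(-728 + 11*sqrt(62)) ≈ 25.326*I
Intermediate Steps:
x = -14/5 (x = -2 + (1/5)*(-4) = -2 - 4/5 = -14/5 ≈ -2.8000)
n(A, S) = 2 - S
sqrt(Q((-30 - 109)*(-65 + n(x, -9))) - 728) = sqrt(sqrt(-4 + (-30 - 109)*(-65 + (2 - 1*(-9)))) - 728) = sqrt(sqrt(-4 - 139*(-65 + (2 + 9))) - 728) = sqrt(sqrt(-4 - 139*(-65 + 11)) - 728) = sqrt(sqrt(-4 - 139*(-54)) - 728) = sqrt(sqrt(-4 + 7506) - 728) = sqrt(sqrt(7502) - 728) = sqrt(11*sqrt(62) - 728) = sqrt(-728 + 11*sqrt(62))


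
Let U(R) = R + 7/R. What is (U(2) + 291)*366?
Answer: 108519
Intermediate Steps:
(U(2) + 291)*366 = ((2 + 7/2) + 291)*366 = (11/2 + 291)*366 = (593/2)*366 = 108519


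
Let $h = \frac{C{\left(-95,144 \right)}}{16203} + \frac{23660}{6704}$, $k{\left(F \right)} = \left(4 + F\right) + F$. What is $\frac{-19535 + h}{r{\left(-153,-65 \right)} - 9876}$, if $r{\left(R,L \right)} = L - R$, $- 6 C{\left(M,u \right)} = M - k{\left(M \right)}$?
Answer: $\frac{1591203295963}{797415478992} \approx 1.9955$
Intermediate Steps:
$k{\left(F \right)} = 4 + 2 F$
$C{\left(M,u \right)} = \frac{2}{3} + \frac{M}{6}$ ($C{\left(M,u \right)} = - \frac{M - \left(4 + 2 M\right)}{6} = - \frac{-4 - M}{6} = \frac{2}{3} + \frac{M}{6}$)
$h = \frac{287445977}{81468684}$ ($h = \frac{\frac{2}{3} + \frac{1}{6} \left(-95\right)}{16203} + \frac{23660}{6704} = \left(\frac{2}{3} - \frac{95}{6}\right) \frac{1}{16203} + 23660 \cdot \frac{1}{6704} = \left(- \frac{91}{6}\right) \frac{1}{16203} + \frac{5915}{1676} = - \frac{91}{97218} + \frac{5915}{1676} = \frac{287445977}{81468684} \approx 3.5283$)
$\frac{-19535 + h}{r{\left(-153,-65 \right)} - 9876} = \frac{-19535 + \frac{287445977}{81468684}}{\left(-65 - -153\right) - 9876} = - \frac{1591203295963}{81468684 \left(\left(-65 + 153\right) - 9876\right)} = - \frac{1591203295963}{81468684 \left(88 - 9876\right)} = - \frac{1591203295963}{81468684 \left(-9788\right)} = \left(- \frac{1591203295963}{81468684}\right) \left(- \frac{1}{9788}\right) = \frac{1591203295963}{797415478992}$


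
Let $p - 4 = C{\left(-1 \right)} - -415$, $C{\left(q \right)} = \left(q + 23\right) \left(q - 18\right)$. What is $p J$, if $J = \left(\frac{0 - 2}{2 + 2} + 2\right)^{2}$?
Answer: $\frac{9}{4} \approx 2.25$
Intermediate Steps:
$C{\left(q \right)} = \left(-18 + q\right) \left(23 + q\right)$ ($C{\left(q \right)} = \left(23 + q\right) \left(-18 + q\right) = \left(-18 + q\right) \left(23 + q\right)$)
$p = 1$ ($p = 4 + \left(\left(-414 + \left(-1\right)^{2} + 5 \left(-1\right)\right) - -415\right) = 4 + \left(\left(-414 + 1 - 5\right) + 415\right) = 4 + \left(-418 + 415\right) = 4 - 3 = 1$)
$J = \frac{9}{4}$ ($J = \left(- \frac{2}{4} + 2\right)^{2} = \left(\left(-2\right) \frac{1}{4} + 2\right)^{2} = \left(- \frac{1}{2} + 2\right)^{2} = \left(\frac{3}{2}\right)^{2} = \frac{9}{4} \approx 2.25$)
$p J = 1 \cdot \frac{9}{4} = \frac{9}{4}$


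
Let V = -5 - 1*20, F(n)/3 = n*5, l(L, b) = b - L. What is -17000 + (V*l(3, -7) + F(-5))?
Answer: -16825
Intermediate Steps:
F(n) = 15*n (F(n) = 3*(n*5) = 3*(5*n) = 15*n)
V = -25 (V = -5 - 20 = -25)
-17000 + (V*l(3, -7) + F(-5)) = -17000 + (-25*(-7 - 1*3) + 15*(-5)) = -17000 + (-25*(-7 - 3) - 75) = -17000 + (-25*(-10) - 75) = -17000 + (250 - 75) = -17000 + 175 = -16825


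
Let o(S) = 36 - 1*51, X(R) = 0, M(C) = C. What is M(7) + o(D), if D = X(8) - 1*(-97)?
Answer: -8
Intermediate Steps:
D = 97 (D = 0 - 1*(-97) = 0 + 97 = 97)
o(S) = -15 (o(S) = 36 - 51 = -15)
M(7) + o(D) = 7 - 15 = -8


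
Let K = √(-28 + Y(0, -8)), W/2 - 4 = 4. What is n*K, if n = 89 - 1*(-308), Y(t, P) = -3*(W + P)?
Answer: 794*I*√13 ≈ 2862.8*I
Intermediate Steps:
W = 16 (W = 8 + 2*4 = 8 + 8 = 16)
Y(t, P) = -48 - 3*P (Y(t, P) = -3*(16 + P) = -48 - 3*P)
n = 397 (n = 89 + 308 = 397)
K = 2*I*√13 (K = √(-28 + (-48 - 3*(-8))) = √(-28 + (-48 + 24)) = √(-28 - 24) = √(-52) = 2*I*√13 ≈ 7.2111*I)
n*K = 397*(2*I*√13) = 794*I*√13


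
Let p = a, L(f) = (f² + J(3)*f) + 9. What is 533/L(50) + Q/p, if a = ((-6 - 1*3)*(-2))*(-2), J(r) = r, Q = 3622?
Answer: -4805855/47862 ≈ -100.41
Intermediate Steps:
a = -36 (a = ((-6 - 3)*(-2))*(-2) = -9*(-2)*(-2) = 18*(-2) = -36)
L(f) = 9 + f² + 3*f (L(f) = (f² + 3*f) + 9 = 9 + f² + 3*f)
p = -36
533/L(50) + Q/p = 533/(9 + 50² + 3*50) + 3622/(-36) = 533/(9 + 2500 + 150) + 3622*(-1/36) = 533/2659 - 1811/18 = -4805855/47862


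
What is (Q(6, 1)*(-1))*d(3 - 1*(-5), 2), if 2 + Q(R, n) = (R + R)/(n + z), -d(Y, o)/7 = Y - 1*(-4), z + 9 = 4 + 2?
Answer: -672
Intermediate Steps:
z = -3 (z = -9 + (4 + 2) = -9 + 6 = -3)
d(Y, o) = -28 - 7*Y (d(Y, o) = -7*(Y - 1*(-4)) = -7*(Y + 4) = -7*(4 + Y) = -28 - 7*Y)
Q(R, n) = -2 + 2*R/(-3 + n) (Q(R, n) = -2 + (R + R)/(n - 3) = -2 + (2*R)/(-3 + n) = -2 + 2*R/(-3 + n))
(Q(6, 1)*(-1))*d(3 - 1*(-5), 2) = ((2*(3 + 6 - 1*1)/(-3 + 1))*(-1))*(-28 - 7*(3 - 1*(-5))) = ((2*(3 + 6 - 1)/(-2))*(-1))*(-28 - 7*(3 + 5)) = ((2*(-1/2)*8)*(-1))*(-28 - 7*8) = (-8*(-1))*(-28 - 56) = 8*(-84) = -672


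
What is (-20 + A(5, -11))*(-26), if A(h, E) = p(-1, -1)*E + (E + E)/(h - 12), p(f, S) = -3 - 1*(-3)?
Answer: 3068/7 ≈ 438.29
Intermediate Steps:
p(f, S) = 0 (p(f, S) = -3 + 3 = 0)
A(h, E) = 2*E/(-12 + h) (A(h, E) = 0*E + (E + E)/(h - 12) = 0 + (2*E)/(-12 + h) = 0 + 2*E/(-12 + h) = 2*E/(-12 + h))
(-20 + A(5, -11))*(-26) = (-20 + 2*(-11)/(-12 + 5))*(-26) = (-20 + 2*(-11)/(-7))*(-26) = (-20 + 2*(-11)*(-1/7))*(-26) = (-20 + 22/7)*(-26) = -118/7*(-26) = 3068/7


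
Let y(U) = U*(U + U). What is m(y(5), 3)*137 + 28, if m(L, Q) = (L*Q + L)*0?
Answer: 28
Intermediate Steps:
y(U) = 2*U**2 (y(U) = U*(2*U) = 2*U**2)
m(L, Q) = 0 (m(L, Q) = (L + L*Q)*0 = 0)
m(y(5), 3)*137 + 28 = 0*137 + 28 = 0 + 28 = 28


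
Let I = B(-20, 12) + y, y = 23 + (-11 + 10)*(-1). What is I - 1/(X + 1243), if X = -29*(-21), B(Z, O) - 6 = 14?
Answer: 81487/1852 ≈ 43.999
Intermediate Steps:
B(Z, O) = 20 (B(Z, O) = 6 + 14 = 20)
X = 609
y = 24 (y = 23 - 1*(-1) = 23 + 1 = 24)
I = 44 (I = 20 + 24 = 44)
I - 1/(X + 1243) = 44 - 1/(609 + 1243) = 44 - 1/1852 = 81487/1852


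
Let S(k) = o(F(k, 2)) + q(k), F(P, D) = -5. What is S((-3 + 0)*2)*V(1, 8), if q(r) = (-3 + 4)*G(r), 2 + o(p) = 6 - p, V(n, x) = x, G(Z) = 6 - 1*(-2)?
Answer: 136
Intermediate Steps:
G(Z) = 8 (G(Z) = 6 + 2 = 8)
o(p) = 4 - p (o(p) = -2 + (6 - p) = 4 - p)
q(r) = 8 (q(r) = (-3 + 4)*8 = 1*8 = 8)
S(k) = 17 (S(k) = (4 - 1*(-5)) + 8 = (4 + 5) + 8 = 9 + 8 = 17)
S((-3 + 0)*2)*V(1, 8) = 17*8 = 136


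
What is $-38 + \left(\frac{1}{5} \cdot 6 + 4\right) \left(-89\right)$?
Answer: $- \frac{2504}{5} \approx -500.8$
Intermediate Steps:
$-38 + \left(\frac{1}{5} \cdot 6 + 4\right) \left(-89\right) = -38 + \left(\frac{6}{5} + 4\right) \left(-89\right) = -38 + \frac{26}{5} \left(-89\right) = -38 - \frac{2314}{5} = - \frac{2504}{5}$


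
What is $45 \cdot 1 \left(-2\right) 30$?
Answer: $-2700$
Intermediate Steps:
$45 \cdot 1 \left(-2\right) 30 = 45 \left(-2\right) 30 = \left(-90\right) 30 = -2700$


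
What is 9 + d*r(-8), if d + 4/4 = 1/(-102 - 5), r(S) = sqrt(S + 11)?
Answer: 9 - 108*sqrt(3)/107 ≈ 7.2518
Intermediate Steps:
r(S) = sqrt(11 + S)
d = -108/107 (d = -1 + 1/(-102 - 5) = -1 + 1/(-107) = -1 - 1/107 = -108/107 ≈ -1.0093)
9 + d*r(-8) = 9 - 108*sqrt(11 - 8)/107 = 9 - 108*sqrt(3)/107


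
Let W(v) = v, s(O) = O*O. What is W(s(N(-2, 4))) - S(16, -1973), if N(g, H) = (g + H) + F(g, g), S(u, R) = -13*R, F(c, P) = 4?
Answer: -25613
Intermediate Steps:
N(g, H) = 4 + H + g (N(g, H) = (g + H) + 4 = (H + g) + 4 = 4 + H + g)
s(O) = O²
W(s(N(-2, 4))) - S(16, -1973) = (4 + 4 - 2)² - (-13)*(-1973) = 6² - 1*25649 = 36 - 25649 = -25613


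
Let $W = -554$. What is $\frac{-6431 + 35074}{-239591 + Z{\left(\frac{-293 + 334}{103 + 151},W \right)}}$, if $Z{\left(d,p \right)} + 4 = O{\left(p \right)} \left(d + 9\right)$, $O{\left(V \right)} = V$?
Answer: $- \frac{3637661}{31073144} \approx -0.11707$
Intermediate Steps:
$Z{\left(d,p \right)} = -4 + p \left(9 + d\right)$ ($Z{\left(d,p \right)} = -4 + p \left(d + 9\right) = -4 + p \left(9 + d\right)$)
$\frac{-6431 + 35074}{-239591 + Z{\left(\frac{-293 + 334}{103 + 151},W \right)}} = \frac{-6431 + 35074}{-239591 + \left(-4 + 9 \left(-554\right) + \frac{-293 + 334}{103 + 151} \left(-554\right)\right)} = \frac{28643}{-239591 - \left(4990 - \frac{41}{254} \left(-554\right)\right)} = \frac{28643}{-239591 - \left(4990 - 41 \cdot \frac{1}{254} \left(-554\right)\right)} = \frac{28643}{-239591 - \frac{645087}{127}} = \frac{28643}{- \frac{31073144}{127}} = 28643 \left(- \frac{127}{31073144}\right) = - \frac{3637661}{31073144}$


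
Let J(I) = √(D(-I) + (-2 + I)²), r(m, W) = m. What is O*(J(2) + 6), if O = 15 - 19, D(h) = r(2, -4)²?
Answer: -32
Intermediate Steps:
D(h) = 4 (D(h) = 2² = 4)
J(I) = √(4 + (-2 + I)²)
O = -4
O*(J(2) + 6) = -4*(√(4 + (-2 + 2)²) + 6) = -4*(√(4 + 0²) + 6) = -4*(√(4 + 0) + 6) = -4*(√4 + 6) = -4*(2 + 6) = -4*8 = -32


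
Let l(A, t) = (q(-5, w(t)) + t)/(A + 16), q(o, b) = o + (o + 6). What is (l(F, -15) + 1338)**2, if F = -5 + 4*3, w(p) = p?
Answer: 945870025/529 ≈ 1.7880e+6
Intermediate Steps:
q(o, b) = 6 + 2*o (q(o, b) = o + (6 + o) = 6 + 2*o)
F = 7 (F = -5 + 12 = 7)
l(A, t) = (-4 + t)/(16 + A) (l(A, t) = ((6 + 2*(-5)) + t)/(A + 16) = ((6 - 10) + t)/(16 + A) = (-4 + t)/(16 + A))
(l(F, -15) + 1338)**2 = ((-4 - 15)/(16 + 7) + 1338)**2 = (-19/23 + 1338)**2 = (30755/23)**2 = 945870025/529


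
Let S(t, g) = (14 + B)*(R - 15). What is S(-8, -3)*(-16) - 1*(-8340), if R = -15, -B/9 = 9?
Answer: -23820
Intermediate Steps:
B = -81 (B = -9*9 = -81)
S(t, g) = 2010 (S(t, g) = (14 - 81)*(-15 - 15) = -67*(-30) = 2010)
S(-8, -3)*(-16) - 1*(-8340) = 2010*(-16) - 1*(-8340) = -32160 + 8340 = -23820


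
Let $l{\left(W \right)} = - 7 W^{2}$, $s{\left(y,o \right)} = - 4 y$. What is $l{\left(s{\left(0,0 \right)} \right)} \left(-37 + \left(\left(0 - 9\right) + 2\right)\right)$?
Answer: $0$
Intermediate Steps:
$l{\left(s{\left(0,0 \right)} \right)} \left(-37 + \left(\left(0 - 9\right) + 2\right)\right) = - 7 \left(\left(-4\right) 0\right)^{2} \left(-37 + \left(\left(0 - 9\right) + 2\right)\right) = - 7 \cdot 0^{2} \left(-37 + \left(-9 + 2\right)\right) = \left(-7\right) 0 \left(-37 - 7\right) = 0 \left(-44\right) = 0$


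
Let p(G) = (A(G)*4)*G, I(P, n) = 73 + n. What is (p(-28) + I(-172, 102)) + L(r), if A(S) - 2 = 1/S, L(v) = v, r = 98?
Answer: 53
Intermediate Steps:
A(S) = 2 + 1/S
p(G) = G*(8 + 4/G) (p(G) = ((2 + 1/G)*4)*G = (8 + 4/G)*G = G*(8 + 4/G))
(p(-28) + I(-172, 102)) + L(r) = ((4 + 8*(-28)) + (73 + 102)) + 98 = ((4 - 224) + 175) + 98 = (-220 + 175) + 98 = -45 + 98 = 53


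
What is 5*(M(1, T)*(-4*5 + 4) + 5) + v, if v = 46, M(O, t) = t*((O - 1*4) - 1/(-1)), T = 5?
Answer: 871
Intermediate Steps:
M(O, t) = t*(-3 + O) (M(O, t) = t*((O - 4) - 1*(-1)) = t*((-4 + O) + 1) = t*(-3 + O))
5*(M(1, T)*(-4*5 + 4) + 5) + v = 5*((5*(-3 + 1))*(-4*5 + 4) + 5) + 46 = 5*((5*(-2))*(-20 + 4) + 5) + 46 = 5*(-10*(-16) + 5) + 46 = 5*(160 + 5) + 46 = 5*165 + 46 = 825 + 46 = 871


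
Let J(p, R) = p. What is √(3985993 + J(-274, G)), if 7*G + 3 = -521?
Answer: √3985719 ≈ 1996.4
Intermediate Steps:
G = -524/7 (G = -3/7 + (⅐)*(-521) = -3/7 - 521/7 = -524/7 ≈ -74.857)
√(3985993 + J(-274, G)) = √(3985993 - 274) = √3985719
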